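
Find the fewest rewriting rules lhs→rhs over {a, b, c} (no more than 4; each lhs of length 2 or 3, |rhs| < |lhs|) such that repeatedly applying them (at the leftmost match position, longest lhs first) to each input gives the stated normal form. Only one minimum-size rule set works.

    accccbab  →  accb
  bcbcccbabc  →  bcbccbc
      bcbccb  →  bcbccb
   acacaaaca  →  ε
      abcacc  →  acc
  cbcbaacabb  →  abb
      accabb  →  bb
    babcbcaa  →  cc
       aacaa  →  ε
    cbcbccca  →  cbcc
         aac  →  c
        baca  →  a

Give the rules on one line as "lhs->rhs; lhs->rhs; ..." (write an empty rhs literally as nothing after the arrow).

aa->; ba->c; ca->a; ccc->cc

  | accccbab => acccbab => accbab => acccb => accb
  | bcbcccbabc => bcbccbabc => bcbcccbc => bcbccbc
  | bcbccb
  | acacaaaca => aacaaaca => caaaca => aaaca => aca => aa => ε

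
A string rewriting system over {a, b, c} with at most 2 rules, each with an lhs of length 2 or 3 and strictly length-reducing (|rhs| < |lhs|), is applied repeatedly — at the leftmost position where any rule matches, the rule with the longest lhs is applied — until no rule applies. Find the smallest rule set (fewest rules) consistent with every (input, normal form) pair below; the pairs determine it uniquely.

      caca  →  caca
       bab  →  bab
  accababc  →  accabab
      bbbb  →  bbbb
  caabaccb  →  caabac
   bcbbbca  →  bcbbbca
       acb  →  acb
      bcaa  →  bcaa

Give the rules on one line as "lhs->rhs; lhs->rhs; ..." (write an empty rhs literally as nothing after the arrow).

  | caca
  | bab
  | accababc => accabab
  | bbbb

abc->ab; ccb->c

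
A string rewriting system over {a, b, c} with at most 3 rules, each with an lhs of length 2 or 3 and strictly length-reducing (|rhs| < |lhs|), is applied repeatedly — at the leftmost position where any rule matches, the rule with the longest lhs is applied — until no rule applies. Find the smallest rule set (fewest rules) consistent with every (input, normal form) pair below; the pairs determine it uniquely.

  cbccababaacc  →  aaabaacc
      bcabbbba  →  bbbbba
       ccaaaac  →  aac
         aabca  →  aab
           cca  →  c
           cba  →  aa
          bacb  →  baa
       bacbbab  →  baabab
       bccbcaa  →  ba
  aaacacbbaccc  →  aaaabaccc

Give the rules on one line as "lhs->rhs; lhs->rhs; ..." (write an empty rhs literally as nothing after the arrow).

ca->; cb->a

  | cbccababaacc => accababaacc => acbabaacc => aaabaacc
  | bcabbbba => bbbbba
  | ccaaaac => caaac => aac
  | aabca => aab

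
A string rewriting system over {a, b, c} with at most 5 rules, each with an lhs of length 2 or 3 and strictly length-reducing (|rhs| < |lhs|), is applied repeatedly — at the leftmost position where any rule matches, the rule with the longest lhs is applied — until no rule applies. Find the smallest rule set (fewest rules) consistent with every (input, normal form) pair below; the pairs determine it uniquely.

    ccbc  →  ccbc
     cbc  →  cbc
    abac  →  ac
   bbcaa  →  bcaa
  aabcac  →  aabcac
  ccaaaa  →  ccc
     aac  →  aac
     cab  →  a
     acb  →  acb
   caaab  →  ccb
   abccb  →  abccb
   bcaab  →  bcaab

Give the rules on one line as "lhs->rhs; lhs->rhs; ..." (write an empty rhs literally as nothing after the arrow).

  | ccbc
  | cbc
  | abac => ac
  | bbcaa => bcaa

aaa->cb; ba->; bb->b; cab->a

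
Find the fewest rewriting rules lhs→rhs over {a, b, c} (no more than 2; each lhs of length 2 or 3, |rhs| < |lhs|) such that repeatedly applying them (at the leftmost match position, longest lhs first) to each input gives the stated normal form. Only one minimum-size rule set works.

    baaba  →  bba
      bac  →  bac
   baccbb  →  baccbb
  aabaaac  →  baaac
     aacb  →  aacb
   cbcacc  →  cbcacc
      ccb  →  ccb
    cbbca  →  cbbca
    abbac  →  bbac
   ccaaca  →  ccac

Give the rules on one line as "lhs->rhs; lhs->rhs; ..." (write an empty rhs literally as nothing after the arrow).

ab->b; aca->c

  | baaba => baba => bba
  | bac
  | baccbb
  | aabaaac => abaaac => baaac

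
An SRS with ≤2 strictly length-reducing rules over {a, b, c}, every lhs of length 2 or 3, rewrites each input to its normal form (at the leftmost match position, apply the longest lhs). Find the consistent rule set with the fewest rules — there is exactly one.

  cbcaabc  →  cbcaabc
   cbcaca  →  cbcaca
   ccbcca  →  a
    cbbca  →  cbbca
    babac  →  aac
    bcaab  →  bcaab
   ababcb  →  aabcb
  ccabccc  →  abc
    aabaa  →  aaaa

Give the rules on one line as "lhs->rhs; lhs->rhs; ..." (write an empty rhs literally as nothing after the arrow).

ba->a; cc->

  | cbcaabc
  | cbcaca
  | ccbcca => bcca => ba => a
  | cbbca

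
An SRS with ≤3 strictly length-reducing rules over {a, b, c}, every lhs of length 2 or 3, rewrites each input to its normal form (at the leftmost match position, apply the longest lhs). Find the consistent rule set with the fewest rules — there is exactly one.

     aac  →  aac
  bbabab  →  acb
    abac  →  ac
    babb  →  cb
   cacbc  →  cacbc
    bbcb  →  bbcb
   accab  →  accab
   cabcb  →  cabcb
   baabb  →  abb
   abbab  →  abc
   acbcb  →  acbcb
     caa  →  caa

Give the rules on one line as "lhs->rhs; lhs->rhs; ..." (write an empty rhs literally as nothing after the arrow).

  | aac
  | bbabab => bcab => acb
  | abac => ac
  | babb => cb

ba->; bab->c; bca->ac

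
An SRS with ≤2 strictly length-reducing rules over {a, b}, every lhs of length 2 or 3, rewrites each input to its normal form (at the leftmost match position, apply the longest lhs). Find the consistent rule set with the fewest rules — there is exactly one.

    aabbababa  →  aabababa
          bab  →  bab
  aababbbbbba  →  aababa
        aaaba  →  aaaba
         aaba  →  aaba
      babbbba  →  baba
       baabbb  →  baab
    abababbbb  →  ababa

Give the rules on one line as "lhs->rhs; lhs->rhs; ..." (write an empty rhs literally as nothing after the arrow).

bb->; bba->ba

  | aabbababa => aabababa
  | bab
  | aababbbbbba => aababbbba => aababba => aababa
  | aaaba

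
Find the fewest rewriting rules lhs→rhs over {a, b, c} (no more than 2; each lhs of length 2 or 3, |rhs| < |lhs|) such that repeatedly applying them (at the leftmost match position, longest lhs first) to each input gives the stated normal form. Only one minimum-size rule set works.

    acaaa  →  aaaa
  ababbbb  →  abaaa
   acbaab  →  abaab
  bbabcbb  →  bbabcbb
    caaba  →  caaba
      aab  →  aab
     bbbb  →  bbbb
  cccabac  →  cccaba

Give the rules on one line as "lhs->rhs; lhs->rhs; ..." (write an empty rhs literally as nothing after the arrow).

  | acaaa => aaaa
  | ababbbb => abaabb => abaaa
  | acbaab => abaab
  | bbabcbb

abb->aa; ac->a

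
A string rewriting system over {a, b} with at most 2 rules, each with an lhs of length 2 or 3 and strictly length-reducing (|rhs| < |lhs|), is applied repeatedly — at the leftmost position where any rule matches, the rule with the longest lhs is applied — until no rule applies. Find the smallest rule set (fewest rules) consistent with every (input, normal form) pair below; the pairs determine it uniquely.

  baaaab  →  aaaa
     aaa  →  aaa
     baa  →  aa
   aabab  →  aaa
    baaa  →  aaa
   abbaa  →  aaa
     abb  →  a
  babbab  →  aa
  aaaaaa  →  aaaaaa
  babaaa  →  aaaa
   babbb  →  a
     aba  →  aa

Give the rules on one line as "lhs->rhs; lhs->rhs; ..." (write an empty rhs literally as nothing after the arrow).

ab->a; ba->a

  | baaaab => aaaab => aaaa
  | aaa
  | baa => aa
  | aabab => aaab => aaa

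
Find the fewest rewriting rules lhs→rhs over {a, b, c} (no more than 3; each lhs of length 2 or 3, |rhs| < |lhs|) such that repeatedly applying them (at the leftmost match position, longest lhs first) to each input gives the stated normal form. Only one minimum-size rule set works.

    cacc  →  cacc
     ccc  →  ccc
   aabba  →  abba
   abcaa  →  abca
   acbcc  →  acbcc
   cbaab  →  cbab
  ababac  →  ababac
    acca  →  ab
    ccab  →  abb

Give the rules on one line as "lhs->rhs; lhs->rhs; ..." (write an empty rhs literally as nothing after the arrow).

  | cacc
  | ccc
  | aabba => abba
  | abcaa => abca

aa->a; cca->ab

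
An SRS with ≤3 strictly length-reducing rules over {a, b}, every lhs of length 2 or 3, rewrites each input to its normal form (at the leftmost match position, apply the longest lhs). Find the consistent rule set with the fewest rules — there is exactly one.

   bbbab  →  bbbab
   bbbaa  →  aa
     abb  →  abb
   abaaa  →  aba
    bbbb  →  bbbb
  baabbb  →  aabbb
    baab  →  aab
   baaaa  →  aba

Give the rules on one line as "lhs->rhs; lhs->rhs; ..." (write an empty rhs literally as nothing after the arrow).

  | bbbab
  | bbbaa => bbaa => baa => aa
  | abb
  | abaaa => aaaa => aba

aaa->ab; baa->aa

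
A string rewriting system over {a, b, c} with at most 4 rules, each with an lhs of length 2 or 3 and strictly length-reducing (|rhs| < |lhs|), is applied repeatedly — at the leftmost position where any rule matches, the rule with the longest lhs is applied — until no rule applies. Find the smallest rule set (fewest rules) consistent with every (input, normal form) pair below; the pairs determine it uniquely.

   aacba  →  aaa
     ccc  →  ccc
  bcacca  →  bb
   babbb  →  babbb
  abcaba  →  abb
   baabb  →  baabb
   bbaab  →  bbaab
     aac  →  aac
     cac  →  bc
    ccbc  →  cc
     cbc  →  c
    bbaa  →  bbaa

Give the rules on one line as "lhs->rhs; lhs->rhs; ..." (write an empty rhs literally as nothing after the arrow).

ca->b; cab->c; cb->

  | aacba => aaa
  | ccc
  | bcacca => bbcca => bbcb => bb
  | babbb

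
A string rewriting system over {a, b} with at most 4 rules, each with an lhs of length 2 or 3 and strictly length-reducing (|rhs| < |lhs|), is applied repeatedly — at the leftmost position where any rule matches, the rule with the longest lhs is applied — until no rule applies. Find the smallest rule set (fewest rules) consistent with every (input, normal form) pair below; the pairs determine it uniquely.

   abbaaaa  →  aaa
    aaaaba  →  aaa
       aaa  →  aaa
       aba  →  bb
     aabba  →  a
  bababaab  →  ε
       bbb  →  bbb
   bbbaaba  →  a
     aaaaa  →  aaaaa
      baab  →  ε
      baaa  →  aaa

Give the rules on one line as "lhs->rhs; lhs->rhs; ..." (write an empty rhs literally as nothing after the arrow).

  | abbaaaa => abaaaa => bbaaa => baaa => aaa
  | aaaaba => aaa
  | aaa
  | aba => bb

aab->; aba->bb; ba->a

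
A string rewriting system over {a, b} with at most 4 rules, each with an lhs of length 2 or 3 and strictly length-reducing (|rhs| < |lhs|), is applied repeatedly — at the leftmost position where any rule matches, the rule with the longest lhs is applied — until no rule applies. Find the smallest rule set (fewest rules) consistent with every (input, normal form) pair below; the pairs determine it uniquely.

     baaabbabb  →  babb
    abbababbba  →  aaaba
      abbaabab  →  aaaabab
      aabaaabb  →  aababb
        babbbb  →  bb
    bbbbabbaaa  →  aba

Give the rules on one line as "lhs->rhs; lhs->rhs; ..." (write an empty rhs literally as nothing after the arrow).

  | baaabbabb => babbabb => baaabb => babb
  | abbababbba => aaababbba => aaabaaa => aaaba
  | abbaabab => aaaabab
  | aabaaabb => aababb

baa->b; bba->aa; bbb->a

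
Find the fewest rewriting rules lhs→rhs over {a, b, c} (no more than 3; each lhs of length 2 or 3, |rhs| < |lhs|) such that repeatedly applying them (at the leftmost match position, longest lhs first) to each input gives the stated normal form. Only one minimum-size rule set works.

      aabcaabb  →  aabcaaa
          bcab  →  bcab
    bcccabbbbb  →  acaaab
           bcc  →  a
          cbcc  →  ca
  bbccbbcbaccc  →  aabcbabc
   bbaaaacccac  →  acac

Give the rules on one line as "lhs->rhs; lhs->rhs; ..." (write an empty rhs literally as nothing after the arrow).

aac->; bb->a; cc->b

  | aabcaabb => aabcaaa
  | bcab
  | bcccabbbbb => bbcabbbbb => acabbbbb => acaabbb => acaaab
  | bcc => bb => a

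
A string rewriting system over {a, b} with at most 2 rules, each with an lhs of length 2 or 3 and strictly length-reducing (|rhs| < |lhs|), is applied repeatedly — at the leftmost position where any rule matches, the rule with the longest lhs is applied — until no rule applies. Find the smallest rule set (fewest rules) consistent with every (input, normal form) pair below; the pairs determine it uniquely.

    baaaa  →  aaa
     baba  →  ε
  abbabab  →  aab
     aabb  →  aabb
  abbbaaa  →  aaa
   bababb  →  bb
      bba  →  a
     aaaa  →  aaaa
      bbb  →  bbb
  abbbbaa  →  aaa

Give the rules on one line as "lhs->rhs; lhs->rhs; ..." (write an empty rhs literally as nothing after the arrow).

ba->; bba->a

  | baaaa => aaa
  | baba => ba => ε
  | abbabab => aabab => aab
  | aabb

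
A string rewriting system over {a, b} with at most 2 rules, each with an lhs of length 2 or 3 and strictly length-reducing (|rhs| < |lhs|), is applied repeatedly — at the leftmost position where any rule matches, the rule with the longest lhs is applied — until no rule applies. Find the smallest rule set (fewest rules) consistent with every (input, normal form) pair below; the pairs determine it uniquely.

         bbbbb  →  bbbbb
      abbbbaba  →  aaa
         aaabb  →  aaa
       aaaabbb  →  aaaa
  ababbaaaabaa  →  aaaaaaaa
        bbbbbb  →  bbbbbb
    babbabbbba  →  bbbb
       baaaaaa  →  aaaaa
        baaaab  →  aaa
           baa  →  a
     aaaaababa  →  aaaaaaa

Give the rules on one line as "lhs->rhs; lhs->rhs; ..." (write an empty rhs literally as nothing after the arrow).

ab->a; ba->

  | bbbbb
  | abbbbaba => abbbaba => abbaba => ababa => aaba => aaa
  | aaabb => aaab => aaa
  | aaaabbb => aaaabb => aaaab => aaaa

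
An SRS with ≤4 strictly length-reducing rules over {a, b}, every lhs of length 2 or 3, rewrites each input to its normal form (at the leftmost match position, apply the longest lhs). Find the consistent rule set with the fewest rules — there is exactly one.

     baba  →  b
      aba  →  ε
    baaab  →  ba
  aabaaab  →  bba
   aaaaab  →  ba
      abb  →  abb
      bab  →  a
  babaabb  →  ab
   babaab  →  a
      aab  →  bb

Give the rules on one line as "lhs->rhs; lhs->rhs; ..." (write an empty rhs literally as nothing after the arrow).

  | baba => aa => b
  | aba => ε
  | baaab => bbab => ba
  | aabaaab => bbaaab => bbbab => bba

aa->b; aba->; bab->a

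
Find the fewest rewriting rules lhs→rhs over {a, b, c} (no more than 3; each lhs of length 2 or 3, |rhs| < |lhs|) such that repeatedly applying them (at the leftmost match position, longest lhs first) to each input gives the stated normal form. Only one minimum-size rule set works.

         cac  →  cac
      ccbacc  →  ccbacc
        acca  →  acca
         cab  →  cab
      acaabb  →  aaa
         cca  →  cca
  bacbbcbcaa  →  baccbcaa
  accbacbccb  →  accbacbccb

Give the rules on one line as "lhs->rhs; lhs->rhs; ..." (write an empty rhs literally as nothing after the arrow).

aca->aa; bb->

  | cac
  | ccbacc
  | acca
  | cab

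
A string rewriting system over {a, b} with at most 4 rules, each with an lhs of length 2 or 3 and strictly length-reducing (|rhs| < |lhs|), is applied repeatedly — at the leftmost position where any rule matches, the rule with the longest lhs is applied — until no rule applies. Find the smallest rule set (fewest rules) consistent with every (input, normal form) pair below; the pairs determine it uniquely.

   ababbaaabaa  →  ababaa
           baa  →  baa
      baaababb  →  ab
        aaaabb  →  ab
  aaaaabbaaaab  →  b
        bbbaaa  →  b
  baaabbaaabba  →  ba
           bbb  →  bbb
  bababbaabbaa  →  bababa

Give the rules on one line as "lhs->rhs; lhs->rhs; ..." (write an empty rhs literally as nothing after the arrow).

  | ababbaaabaa => ababaaabaa => ababbaa => ababaa
  | baa
  | baaababb => bbabb => abb => ab
  | aaaabb => abb => ab

aaa->; aab->aa; abb->ab; bba->a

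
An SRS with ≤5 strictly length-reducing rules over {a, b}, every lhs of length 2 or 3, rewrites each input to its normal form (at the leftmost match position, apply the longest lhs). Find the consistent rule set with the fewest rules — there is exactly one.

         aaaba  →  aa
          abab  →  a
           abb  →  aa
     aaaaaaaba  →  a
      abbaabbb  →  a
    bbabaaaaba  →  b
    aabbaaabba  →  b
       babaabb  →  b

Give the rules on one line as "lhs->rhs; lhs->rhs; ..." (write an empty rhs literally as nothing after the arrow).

aaa->b; ba->b; bab->; bb->a

  | aaaba => bba => aa
  | abab => a
  | abb => aa
  | aaaaaaaba => baaaaba => baaaba => baaba => baba => a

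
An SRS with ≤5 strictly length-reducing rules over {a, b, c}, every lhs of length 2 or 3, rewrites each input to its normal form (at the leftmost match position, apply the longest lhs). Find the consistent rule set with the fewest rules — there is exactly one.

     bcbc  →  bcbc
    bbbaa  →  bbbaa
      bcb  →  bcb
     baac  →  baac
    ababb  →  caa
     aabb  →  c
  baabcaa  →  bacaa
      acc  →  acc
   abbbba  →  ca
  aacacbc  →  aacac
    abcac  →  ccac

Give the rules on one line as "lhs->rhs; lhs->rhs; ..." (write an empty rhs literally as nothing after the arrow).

  | bcbc
  | bbbaa
  | bcb
  | baac

aab->a; ab->c; abb->aa; acb->a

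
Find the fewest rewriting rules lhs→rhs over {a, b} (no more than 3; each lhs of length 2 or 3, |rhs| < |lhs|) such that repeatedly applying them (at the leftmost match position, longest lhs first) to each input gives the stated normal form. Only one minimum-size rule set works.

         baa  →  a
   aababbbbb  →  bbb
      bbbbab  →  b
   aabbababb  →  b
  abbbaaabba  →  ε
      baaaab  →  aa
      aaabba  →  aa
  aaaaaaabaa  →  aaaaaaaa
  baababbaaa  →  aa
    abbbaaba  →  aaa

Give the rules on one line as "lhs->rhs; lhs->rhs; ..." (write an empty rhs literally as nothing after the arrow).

ab->; ba->; bab->aa

  | baa => a
  | aababbbbb => aabbbbb => abbbb => bbb
  | bbbbab => bbbaa => bba => b
  | aabbababb => abababb => ababb => abb => b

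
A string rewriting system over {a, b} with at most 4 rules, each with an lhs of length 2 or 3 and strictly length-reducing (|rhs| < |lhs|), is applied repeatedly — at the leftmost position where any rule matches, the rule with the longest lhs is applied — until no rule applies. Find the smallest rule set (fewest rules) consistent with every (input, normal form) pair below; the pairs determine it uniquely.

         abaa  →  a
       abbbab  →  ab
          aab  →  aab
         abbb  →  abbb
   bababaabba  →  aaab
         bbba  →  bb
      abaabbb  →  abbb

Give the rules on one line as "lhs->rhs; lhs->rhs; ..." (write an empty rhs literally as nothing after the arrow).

ba->; baa->; bab->aa

  | abaa => a
  | abbbab => abbaa => ab
  | aab
  | abbb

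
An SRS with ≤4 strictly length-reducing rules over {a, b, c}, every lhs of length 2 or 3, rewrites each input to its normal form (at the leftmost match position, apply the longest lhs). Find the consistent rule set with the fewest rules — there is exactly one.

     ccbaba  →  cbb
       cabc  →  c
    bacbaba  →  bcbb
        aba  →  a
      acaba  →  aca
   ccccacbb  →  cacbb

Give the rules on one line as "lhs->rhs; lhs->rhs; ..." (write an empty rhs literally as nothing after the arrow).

ab->; ba->b; cc->c

  | ccbaba => cbaba => cbba => cbb
  | cabc => cc => c
  | bacbaba => bcbaba => bcbba => bcbb
  | aba => a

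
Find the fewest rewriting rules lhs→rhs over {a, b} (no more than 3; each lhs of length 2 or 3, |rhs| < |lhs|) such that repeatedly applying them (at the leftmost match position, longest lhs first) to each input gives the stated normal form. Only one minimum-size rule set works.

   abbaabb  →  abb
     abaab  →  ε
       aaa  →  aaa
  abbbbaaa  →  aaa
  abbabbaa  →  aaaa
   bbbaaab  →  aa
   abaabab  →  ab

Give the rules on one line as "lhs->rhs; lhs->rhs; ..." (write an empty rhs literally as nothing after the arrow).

aab->; ba->; bbb->a

  | abbaabb => ababb => abb
  | abaab => aab => ε
  | aaa
  | abbbbaaa => aabaaa => aaa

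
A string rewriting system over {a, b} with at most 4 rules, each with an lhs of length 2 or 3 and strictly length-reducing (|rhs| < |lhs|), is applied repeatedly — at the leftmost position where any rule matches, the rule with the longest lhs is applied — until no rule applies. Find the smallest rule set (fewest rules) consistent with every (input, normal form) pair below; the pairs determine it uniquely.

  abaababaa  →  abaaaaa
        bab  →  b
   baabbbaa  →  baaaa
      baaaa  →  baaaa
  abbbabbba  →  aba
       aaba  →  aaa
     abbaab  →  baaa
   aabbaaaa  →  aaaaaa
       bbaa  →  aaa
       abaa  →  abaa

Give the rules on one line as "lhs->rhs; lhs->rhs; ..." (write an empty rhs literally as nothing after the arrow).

  | abaababaa => abaaabaa => abaaaaa
  | bab => b
  | baabbbaa => baabbaa => baabaa => baaaa
  | baaaa

aab->aa; abb->ba; bab->b; bb->a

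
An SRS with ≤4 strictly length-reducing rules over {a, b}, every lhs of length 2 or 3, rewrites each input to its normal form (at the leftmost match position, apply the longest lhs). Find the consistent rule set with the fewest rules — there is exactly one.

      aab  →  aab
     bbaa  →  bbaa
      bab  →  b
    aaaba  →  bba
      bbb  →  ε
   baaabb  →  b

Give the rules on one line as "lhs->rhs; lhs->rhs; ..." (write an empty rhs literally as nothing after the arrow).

aaa->b; bab->b; bbb->

  | aab
  | bbaa
  | bab => b
  | aaaba => bba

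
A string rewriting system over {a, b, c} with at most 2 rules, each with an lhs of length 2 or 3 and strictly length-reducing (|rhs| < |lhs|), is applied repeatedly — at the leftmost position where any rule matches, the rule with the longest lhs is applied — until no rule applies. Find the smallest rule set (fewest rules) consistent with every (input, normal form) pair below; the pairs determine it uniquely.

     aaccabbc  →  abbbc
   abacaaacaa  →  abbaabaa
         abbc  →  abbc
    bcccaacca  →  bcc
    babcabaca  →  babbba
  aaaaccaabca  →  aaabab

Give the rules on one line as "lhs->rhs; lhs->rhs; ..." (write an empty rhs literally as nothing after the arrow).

ac->b; ca->

  | aaccabbc => abcabbc => abbbc
  | abacaaacaa => abbaaacaa => abbaabaa
  | abbc
  | bcccaacca => bccacca => bccca => bcc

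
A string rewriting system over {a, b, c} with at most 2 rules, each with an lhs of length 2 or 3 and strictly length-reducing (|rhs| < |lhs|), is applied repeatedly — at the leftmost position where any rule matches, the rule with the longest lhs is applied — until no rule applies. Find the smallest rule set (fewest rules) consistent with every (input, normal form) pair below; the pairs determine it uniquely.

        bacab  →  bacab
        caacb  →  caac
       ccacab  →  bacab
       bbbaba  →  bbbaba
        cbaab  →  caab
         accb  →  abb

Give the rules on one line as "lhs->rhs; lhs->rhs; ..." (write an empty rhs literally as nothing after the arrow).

  | bacab
  | caacb => caac
  | ccacab => bacab
  | bbbaba

cb->c; cc->b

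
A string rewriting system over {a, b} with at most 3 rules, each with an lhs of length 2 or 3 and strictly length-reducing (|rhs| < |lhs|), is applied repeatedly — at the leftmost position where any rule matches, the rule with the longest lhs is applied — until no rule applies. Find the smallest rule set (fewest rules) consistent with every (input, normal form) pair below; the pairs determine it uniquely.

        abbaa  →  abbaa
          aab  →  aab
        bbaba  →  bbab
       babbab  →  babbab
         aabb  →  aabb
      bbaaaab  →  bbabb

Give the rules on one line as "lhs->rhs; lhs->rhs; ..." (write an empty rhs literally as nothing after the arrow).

  | abbaa
  | aab
  | bbaba => bbab
  | babbab

aaa->ab; aba->ab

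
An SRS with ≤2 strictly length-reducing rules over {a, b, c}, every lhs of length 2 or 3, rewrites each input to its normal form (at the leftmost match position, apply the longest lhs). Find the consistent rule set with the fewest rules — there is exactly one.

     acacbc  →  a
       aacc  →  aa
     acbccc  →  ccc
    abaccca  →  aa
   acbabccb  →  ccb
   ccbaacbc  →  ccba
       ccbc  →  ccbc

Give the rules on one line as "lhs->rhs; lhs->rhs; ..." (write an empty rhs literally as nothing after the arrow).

ab->; ac->a

  | acacbc => aacbc => aabc => ac => a
  | aacc => aac => aa
  | acbccc => abccc => ccc
  | abaccca => accca => acca => aca => aa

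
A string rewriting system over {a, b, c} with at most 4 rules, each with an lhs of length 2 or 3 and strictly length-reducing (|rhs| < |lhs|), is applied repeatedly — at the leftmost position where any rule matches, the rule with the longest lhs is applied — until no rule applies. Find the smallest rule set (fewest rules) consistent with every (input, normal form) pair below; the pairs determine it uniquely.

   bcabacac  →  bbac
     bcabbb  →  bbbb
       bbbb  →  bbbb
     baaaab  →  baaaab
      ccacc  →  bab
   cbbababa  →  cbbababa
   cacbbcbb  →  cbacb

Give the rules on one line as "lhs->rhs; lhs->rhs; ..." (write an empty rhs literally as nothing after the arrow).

  | bcabacac => bbacac => bbac
  | bcabbb => bbbb
  | bbbb
  | baaaab

bcb->ac; ca->; cc->b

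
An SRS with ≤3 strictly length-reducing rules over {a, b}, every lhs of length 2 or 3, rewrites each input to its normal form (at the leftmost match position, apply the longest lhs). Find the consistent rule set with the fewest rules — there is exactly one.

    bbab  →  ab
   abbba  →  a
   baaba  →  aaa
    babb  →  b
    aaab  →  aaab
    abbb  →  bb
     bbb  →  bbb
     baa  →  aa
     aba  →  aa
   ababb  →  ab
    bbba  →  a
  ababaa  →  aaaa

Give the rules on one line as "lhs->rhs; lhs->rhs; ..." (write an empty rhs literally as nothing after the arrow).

  | bbab => bab => ab
  | abbba => bba => ba => a
  | baaba => aaba => aaa
  | babb => abb => b

abb->b; ba->a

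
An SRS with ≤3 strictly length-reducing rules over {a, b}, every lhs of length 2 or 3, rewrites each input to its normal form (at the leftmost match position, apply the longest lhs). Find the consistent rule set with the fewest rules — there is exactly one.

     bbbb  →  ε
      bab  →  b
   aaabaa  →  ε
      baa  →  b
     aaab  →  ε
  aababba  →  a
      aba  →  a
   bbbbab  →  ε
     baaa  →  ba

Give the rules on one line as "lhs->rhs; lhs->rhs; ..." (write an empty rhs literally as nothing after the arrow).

aa->; ab->; bb->

  | bbbb => bb => ε
  | bab => b
  | aaabaa => abaa => aa => ε
  | baa => b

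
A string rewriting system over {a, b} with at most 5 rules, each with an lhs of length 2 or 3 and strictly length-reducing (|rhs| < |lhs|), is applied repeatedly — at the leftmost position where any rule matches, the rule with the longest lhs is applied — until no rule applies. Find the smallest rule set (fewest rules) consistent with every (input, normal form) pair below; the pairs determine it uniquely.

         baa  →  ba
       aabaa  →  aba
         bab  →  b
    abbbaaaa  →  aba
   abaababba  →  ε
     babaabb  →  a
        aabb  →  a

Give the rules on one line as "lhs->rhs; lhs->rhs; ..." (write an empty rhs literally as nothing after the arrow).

  | baa => ba
  | aabaa => abaa => aba
  | bab => b
  | abbbaaaa => aabaaaa => abaaaa => aba

aa->a; aaa->; bab->b; bb->a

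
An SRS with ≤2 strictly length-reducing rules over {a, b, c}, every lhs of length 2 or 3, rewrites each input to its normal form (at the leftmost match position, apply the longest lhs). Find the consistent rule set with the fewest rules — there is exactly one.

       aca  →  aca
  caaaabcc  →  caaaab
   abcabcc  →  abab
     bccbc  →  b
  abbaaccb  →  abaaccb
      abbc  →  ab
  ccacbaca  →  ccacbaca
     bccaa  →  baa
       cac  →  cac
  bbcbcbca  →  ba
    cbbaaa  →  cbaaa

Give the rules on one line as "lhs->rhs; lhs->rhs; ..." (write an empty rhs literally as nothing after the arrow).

  | aca
  | caaaabcc => caaaabc => caaaab
  | abcabcc => ababcc => ababc => abab
  | bccbc => bcbc => bbc => bc => b

bb->b; bc->b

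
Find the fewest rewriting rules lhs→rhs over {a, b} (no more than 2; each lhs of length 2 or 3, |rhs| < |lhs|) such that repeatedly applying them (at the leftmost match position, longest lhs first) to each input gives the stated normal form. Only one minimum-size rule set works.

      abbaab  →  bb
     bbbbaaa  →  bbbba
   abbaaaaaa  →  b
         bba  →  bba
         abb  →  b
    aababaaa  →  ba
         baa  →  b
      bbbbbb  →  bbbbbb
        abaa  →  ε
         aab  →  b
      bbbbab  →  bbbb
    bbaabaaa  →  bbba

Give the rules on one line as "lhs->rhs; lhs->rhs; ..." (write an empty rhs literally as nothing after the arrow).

  | abbaab => baab => bb
  | bbbbaaa => bbbba
  | abbaaaaaa => baaaaaa => baaaa => baa => b
  | bba

aa->; ab->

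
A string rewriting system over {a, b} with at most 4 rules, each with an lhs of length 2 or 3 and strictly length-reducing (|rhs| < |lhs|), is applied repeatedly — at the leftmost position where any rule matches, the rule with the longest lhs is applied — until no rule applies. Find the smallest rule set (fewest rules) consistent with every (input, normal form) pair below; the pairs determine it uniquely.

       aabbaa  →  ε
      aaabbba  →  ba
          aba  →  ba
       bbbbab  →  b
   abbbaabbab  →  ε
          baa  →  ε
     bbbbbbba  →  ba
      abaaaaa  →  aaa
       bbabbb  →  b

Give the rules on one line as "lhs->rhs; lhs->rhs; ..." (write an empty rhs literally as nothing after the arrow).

ab->; aba->ba; baa->; bbb->

  | aabbaa => abaa => baa => ε
  | aaabbba => aabba => aba => ba
  | aba => ba
  | bbbbab => bab => b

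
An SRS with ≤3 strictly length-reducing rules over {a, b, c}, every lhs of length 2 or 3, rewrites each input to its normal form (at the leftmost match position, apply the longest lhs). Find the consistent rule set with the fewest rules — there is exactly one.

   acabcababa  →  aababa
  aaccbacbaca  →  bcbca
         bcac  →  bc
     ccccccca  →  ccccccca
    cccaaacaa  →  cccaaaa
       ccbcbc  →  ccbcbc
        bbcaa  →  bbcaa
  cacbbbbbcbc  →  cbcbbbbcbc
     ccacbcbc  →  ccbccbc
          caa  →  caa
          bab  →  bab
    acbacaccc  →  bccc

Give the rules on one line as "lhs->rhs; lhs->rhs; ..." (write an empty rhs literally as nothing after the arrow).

  | acabcababa => abcababa => aababa
  | aaccbacbaca => acbacbaca => bcacbaca => bcbcaca => bcbca
  | bcac => bc
  | ccccccca

abc->a; ac->; acb->bc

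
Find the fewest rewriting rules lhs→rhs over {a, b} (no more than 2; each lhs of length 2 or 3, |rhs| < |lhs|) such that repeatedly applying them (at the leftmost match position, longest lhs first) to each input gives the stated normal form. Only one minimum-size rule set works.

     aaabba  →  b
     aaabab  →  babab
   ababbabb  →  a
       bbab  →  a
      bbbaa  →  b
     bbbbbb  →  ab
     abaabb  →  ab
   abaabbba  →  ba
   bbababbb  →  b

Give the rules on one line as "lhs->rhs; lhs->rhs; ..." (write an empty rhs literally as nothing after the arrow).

  | aaabba => babba => baaa => bba => aa => b
  | aaabab => babab
  | ababbabb => abaaabb => abbabb => aaabb => babb => baa => bb => a
  | bbab => aab => bb => a

aa->b; bb->a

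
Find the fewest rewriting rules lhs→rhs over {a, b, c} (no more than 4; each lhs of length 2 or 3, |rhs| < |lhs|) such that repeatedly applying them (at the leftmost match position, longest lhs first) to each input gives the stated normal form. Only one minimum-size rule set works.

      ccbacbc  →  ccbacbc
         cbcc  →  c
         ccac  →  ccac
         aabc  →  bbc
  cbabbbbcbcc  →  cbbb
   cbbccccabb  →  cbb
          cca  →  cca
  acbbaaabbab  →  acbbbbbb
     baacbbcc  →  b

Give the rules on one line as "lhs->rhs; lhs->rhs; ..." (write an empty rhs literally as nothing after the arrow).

aa->b; ab->b; bcb->; bcc->

  | ccbacbc
  | cbcc => c
  | ccac
  | aabc => bbc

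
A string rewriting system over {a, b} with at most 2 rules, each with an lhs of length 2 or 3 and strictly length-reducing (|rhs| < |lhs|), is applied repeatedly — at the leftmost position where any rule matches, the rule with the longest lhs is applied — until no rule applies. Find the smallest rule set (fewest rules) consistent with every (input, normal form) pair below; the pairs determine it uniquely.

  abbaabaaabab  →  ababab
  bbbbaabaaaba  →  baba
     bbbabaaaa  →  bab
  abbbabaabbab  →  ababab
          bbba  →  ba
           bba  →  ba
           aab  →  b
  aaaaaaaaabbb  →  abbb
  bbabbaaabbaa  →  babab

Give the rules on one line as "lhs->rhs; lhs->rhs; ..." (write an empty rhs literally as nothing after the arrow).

  | abbaabaaabab => abaabaaabab => abbaaabab => abaaabab => ababab
  | bbbbaabaaaba => bbbaabaaaba => bbaabaaaba => baabaaaba => bbaaaba => baaaba => baba
  | bbbabaaaa => bbabaaaa => babaaaa => babaa => bab
  | abbbabaabbab => abbabaabbab => ababaabbab => ababbbab => ababbab => ababab

aa->; bba->ba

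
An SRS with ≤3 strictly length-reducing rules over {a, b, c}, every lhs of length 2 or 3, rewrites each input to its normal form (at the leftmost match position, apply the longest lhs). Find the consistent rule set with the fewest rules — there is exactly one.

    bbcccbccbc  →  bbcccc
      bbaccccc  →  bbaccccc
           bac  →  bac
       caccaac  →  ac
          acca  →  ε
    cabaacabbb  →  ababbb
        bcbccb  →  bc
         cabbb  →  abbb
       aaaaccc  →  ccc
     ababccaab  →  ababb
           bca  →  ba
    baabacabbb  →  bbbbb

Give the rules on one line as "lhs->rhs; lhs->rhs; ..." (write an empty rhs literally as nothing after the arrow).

  | bbcccbccbc => bbccccbc => bbcccc
  | bbaccccc
  | bac
  | caccaac => accaac => acaac => aaac => ac

aa->; ca->a; cb->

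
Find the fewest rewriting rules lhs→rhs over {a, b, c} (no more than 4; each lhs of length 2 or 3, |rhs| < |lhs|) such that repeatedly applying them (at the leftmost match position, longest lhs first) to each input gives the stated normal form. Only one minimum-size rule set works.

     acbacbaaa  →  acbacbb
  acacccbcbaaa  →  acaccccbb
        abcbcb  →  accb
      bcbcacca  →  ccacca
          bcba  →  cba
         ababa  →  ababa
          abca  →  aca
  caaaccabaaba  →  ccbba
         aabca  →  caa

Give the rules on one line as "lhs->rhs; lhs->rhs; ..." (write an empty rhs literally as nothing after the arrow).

  | acbacbaaa => acbacbb
  | acacccbcbaaa => acaccccbaaa => acaccccbb
  | abcbcb => acbcb => accb
  | bcbcacca => cbcacca => ccacca

aaa->b; aac->ca; bc->c; cab->a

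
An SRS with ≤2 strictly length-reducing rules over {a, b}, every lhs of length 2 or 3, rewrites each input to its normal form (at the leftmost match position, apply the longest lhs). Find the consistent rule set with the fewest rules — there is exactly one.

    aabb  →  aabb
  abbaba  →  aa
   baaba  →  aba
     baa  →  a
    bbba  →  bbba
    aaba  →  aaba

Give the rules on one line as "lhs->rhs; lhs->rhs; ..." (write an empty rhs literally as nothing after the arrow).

  | aabb
  | abbaba => abaa => aa
  | baaba => aba
  | baa => a

baa->a; bab->a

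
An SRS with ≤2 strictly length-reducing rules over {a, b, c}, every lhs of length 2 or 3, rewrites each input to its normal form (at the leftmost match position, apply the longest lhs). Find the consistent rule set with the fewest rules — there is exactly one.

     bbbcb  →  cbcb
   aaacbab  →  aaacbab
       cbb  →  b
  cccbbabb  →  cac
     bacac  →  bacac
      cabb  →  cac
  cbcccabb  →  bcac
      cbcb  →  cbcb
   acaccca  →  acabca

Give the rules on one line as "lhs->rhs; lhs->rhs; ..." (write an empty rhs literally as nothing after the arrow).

  | bbbcb => cbcb
  | aaacbab
  | cbb => cc => b
  | cccbbabb => bcbbabb => bccabb => bbabb => cabb => cac

bb->c; cc->b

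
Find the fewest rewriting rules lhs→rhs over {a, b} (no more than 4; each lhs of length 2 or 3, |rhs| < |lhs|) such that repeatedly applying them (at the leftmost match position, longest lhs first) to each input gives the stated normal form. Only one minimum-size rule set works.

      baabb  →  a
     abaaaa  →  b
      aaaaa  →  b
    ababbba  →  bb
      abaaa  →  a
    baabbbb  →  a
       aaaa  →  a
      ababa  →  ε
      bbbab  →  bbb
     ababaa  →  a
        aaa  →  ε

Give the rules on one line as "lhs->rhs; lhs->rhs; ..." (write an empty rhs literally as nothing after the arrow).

aa->b; aab->b; ab->a; ba->

  | baabb => abb => ab => a
  | abaaaa => aaaaa => baaa => aa => b
  | aaaaa => baaa => aa => b
  | ababbba => aabbba => bbba => bb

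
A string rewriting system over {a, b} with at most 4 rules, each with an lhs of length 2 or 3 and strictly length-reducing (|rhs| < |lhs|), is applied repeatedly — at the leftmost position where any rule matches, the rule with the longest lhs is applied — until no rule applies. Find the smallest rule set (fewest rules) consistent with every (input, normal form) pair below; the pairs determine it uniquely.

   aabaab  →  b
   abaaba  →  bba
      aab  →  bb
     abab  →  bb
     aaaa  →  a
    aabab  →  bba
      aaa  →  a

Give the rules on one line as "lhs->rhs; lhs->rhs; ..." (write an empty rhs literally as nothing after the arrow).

aa->a; aab->bb; ab->a; bbb->

  | aabaab => bbaab => bbbb => b
  | abaaba => aaaba => aaba => bba
  | aab => bb
  | abab => aab => bb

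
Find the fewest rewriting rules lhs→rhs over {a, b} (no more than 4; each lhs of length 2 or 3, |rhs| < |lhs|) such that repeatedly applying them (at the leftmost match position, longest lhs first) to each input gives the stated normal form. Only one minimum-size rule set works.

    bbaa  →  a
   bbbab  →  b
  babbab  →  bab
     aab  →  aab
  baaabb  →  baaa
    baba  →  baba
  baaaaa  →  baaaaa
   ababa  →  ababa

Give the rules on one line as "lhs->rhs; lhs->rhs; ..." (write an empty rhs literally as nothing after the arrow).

  | bbaa => a
  | bbbab => bbab => b
  | babbab => bab
  | aab

bb->; bba->; bbb->bb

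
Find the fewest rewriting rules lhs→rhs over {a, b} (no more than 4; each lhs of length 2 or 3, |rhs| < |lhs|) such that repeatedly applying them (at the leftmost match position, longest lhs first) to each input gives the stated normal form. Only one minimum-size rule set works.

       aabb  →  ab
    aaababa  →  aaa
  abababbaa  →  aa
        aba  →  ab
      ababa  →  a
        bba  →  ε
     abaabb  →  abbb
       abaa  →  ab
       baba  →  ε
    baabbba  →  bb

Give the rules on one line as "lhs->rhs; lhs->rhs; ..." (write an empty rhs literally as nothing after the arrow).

  | aabb => ab
  | aaababa => aaaba => aaa
  | abababbaa => abbabbaa => abbaa => aa
  | aba => ab

aab->a; ba->b; bba->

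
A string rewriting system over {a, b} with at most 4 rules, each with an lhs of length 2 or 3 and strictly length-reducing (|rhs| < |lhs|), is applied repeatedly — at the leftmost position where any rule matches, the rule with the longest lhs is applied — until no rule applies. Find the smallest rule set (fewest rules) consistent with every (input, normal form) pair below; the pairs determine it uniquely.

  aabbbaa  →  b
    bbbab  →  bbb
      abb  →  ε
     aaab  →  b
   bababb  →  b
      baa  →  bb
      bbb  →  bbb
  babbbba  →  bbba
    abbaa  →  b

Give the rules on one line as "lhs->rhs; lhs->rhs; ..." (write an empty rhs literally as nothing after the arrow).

  | aabbbaa => abbaa => aa => b
  | bbbab => bbb
  | abb => ε
  | aaab => bab => b

aa->b; aab->a; ab->; abb->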